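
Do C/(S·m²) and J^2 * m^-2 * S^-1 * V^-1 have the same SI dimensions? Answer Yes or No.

Left side:
  S = 1/Ω (conductance is reciprocal resistance),
      = kg⁻¹·m⁻²·s³·A².
  So S⁻¹ = kg·m²·s⁻³·A⁻².
  C = A·s = s·A (charge = current × time).
  Combining: S⁻¹·C·m⁻² = (kg·m²·s⁻³·A⁻²) · (s·A) · m⁻² = kg·s⁻²·A⁻¹.
Right side:
  J = N·m (work = force × distance),
      = kg·m²·s⁻².
  So J² = kg²·m⁴·s⁻⁴.
  S = 1/Ω (conductance is reciprocal resistance),
      = kg⁻¹·m⁻²·s³·A².
  So S⁻¹ = kg·m²·s⁻³·A⁻².
  V = W/A (potential = power per current),
      = kg·m²·s⁻³·A⁻¹.
  So V⁻¹ = kg⁻¹·m⁻²·s³·A.
  Combining: J²·m⁻²·S⁻¹·V⁻¹ = (kg²·m⁴·s⁻⁴) · m⁻² · (kg·m²·s⁻³·A⁻²) · (kg⁻¹·m⁻²·s³·A) = kg²·m²·s⁻⁴·A⁻¹.
Left is kg·s⁻²·A⁻¹; right is kg²·m²·s⁻⁴·A⁻¹ — different.

No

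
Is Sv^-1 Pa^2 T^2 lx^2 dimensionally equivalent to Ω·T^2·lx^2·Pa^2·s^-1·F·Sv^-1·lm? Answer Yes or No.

No

Left side:
  Sv = J/kg (equivalent dose = energy per mass),
      = m²·s⁻².
  So Sv⁻¹ = m⁻²·s².
  Pa = N/m² (pressure = force per area),
      = kg·m⁻¹·s⁻².
  So Pa² = kg²·m⁻²·s⁻⁴.
  T = Wb/m² (flux density = flux per area),
      = kg·s⁻²·A⁻¹.
  So T² = kg²·s⁻⁴·A⁻².
  lx = lm/m² (illuminance = luminous flux per area),
      = m⁻²·cd.
  So lx² = m⁻⁴·cd².
  Combining: Sv⁻¹·Pa²·T²·lx² = (m⁻²·s²) · (kg²·m⁻²·s⁻⁴) · (kg²·s⁻⁴·A⁻²) · (m⁻⁴·cd²) = kg⁴·m⁻⁸·s⁻⁶·A⁻²·cd².
Right side:
  Ω = kg·m²·s⁻³·A⁻².
  T = kg·s⁻²·A⁻¹.
  So T² = kg²·s⁻⁴·A⁻².
  lx = m⁻²·cd.
  So lx² = m⁻⁴·cd².
  Pa = kg·m⁻¹·s⁻².
  So Pa² = kg²·m⁻²·s⁻⁴.
  F = kg⁻¹·m⁻²·s⁴·A².
  Sv = m²·s⁻².
  So Sv⁻¹ = m⁻²·s².
  lm = cd.
  Combining: Ω·T²·lx²·Pa²·s⁻¹·F·Sv⁻¹·lm = (kg·m²·s⁻³·A⁻²) · (kg²·s⁻⁴·A⁻²) · (m⁻⁴·cd²) · (kg²·m⁻²·s⁻⁴) · s⁻¹ · (kg⁻¹·m⁻²·s⁴·A²) · (m⁻²·s²) · cd = kg⁴·m⁻⁸·s⁻⁶·A⁻²·cd³.
Left is kg⁴·m⁻⁸·s⁻⁶·A⁻²·cd²; right is kg⁴·m⁻⁸·s⁻⁶·A⁻²·cd³ — different.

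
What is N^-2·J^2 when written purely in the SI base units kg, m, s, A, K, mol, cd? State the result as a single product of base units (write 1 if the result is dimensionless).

m²

N = kg·m/s² = kg·m·s⁻² (force = mass × acceleration).
So N⁻² = kg⁻²·m⁻²·s⁴.
J = N·m (work = force × distance),
    = kg·m²·s⁻².
So J² = kg²·m⁴·s⁻⁴.
Combining: N⁻²·J² = (kg⁻²·m⁻²·s⁴) · (kg²·m⁴·s⁻⁴) = m².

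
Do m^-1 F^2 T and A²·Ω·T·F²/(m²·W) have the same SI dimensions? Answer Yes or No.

No

Left side:
  F = C/V (capacitance = charge per voltage),
      = A·s/(kg·m²·s⁻³·A⁻¹) (substituting C and V),
      = kg⁻¹·m⁻²·s⁴·A².
  So F² = kg⁻²·m⁻⁴·s⁸·A⁴.
  T = Wb/m² (flux density = flux per area),
      = kg·s⁻²·A⁻¹.
  Combining: m⁻¹·F²·T = m⁻¹ · (kg⁻²·m⁻⁴·s⁸·A⁴) · (kg·s⁻²·A⁻¹) = kg⁻¹·m⁻⁵·s⁶·A³.
Right side:
  Ω = kg·m²·s⁻³·A⁻².
  W = kg·m²·s⁻³.
  So W⁻¹ = kg⁻¹·m⁻²·s³.
  T = kg·s⁻²·A⁻¹.
  F = kg⁻¹·m⁻²·s⁴·A².
  So F² = kg⁻²·m⁻⁴·s⁸·A⁴.
  Combining: m⁻²·A²·Ω·W⁻¹·T·F² = m⁻² · A² · (kg·m²·s⁻³·A⁻²) · (kg⁻¹·m⁻²·s³) · (kg·s⁻²·A⁻¹) · (kg⁻²·m⁻⁴·s⁸·A⁴) = kg⁻¹·m⁻⁶·s⁶·A³.
Left is kg⁻¹·m⁻⁵·s⁶·A³; right is kg⁻¹·m⁻⁶·s⁶·A³ — different.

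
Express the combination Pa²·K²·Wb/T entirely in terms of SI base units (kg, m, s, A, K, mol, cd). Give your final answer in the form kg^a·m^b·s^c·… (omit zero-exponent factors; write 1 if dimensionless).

Pa = kg·m⁻¹·s⁻².
So Pa² = kg²·m⁻²·s⁻⁴.
T = kg·s⁻²·A⁻¹.
So T⁻¹ = kg⁻¹·s²·A.
Wb = kg·m²·s⁻²·A⁻¹.
Combining: Pa²·K²·T⁻¹·Wb = (kg²·m⁻²·s⁻⁴) · K² · (kg⁻¹·s²·A) · (kg·m²·s⁻²·A⁻¹) = kg²·s⁻⁴·K².

kg²·s⁻⁴·K²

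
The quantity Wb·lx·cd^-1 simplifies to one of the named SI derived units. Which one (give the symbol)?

Wb = V·s (flux: a volt is a weber per second),
    = kg·m²·s⁻²·A⁻¹.
lx = lm/m² (illuminance = luminous flux per area),
    = m⁻²·cd.
Combining: Wb·lx·cd⁻¹ = (kg·m²·s⁻²·A⁻¹) · (m⁻²·cd) · cd⁻¹ = kg·s⁻²·A⁻¹.
kg·s⁻²·A⁻¹ is the base-SI form of the tesla.

T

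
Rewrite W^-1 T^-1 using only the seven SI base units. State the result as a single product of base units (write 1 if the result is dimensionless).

W = kg·m²·s⁻³.
So W⁻¹ = kg⁻¹·m⁻²·s³.
T = kg·s⁻²·A⁻¹.
So T⁻¹ = kg⁻¹·s²·A.
Combining: W⁻¹·T⁻¹ = (kg⁻¹·m⁻²·s³) · (kg⁻¹·s²·A) = kg⁻²·m⁻²·s⁵·A.

kg⁻²·m⁻²·s⁵·A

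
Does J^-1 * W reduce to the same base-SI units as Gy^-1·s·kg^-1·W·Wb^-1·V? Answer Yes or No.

Left side:
  J = kg·m²·s⁻².
  So J⁻¹ = kg⁻¹·m⁻²·s².
  W = kg·m²·s⁻³.
  Combining: J⁻¹·W = (kg⁻¹·m⁻²·s²) · (kg·m²·s⁻³) = s⁻¹.
Right side:
  Gy = J/kg (absorbed dose = energy per mass),
      = m²·s⁻².
  So Gy⁻¹ = m⁻²·s².
  W = J/s (power = energy per time),
      = kg·m²·s⁻³.
  Wb = V·s (flux: a volt is a weber per second),
      = kg·m²·s⁻²·A⁻¹.
  So Wb⁻¹ = kg⁻¹·m⁻²·s²·A.
  V = W/A (potential = power per current),
      = kg·m²·s⁻³·A⁻¹.
  Combining: Gy⁻¹·s·kg⁻¹·W·Wb⁻¹·V = (m⁻²·s²) · s · kg⁻¹ · (kg·m²·s⁻³) · (kg⁻¹·m⁻²·s²·A) · (kg·m²·s⁻³·A⁻¹) = s⁻¹.
Both reduce to s⁻¹.

Yes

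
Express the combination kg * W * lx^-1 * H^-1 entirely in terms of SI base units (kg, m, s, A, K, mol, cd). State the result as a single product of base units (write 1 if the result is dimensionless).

kg·m²·s⁻¹·A²·cd⁻¹

W = J/s (power = energy per time),
    = kg·m²·s⁻³.
lx = lm/m² (illuminance = luminous flux per area),
    = m⁻²·cd.
So lx⁻¹ = m²·cd⁻¹.
H = Wb/A (inductance = flux per current),
    = kg·m²·s⁻²·A⁻².
So H⁻¹ = kg⁻¹·m⁻²·s²·A².
Combining: kg·W·lx⁻¹·H⁻¹ = kg · (kg·m²·s⁻³) · (m²·cd⁻¹) · (kg⁻¹·m⁻²·s²·A²) = kg·m²·s⁻¹·A²·cd⁻¹.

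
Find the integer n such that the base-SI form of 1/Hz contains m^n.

Hz = 1/s = s⁻¹ (frequency is cycles per second).
So Hz⁻¹ = s.
The exponent of m is 0.

0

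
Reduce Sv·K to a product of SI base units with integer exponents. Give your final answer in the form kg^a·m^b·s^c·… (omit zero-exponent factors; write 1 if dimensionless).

m²·s⁻²·K

Sv = m²·s⁻².
Combining: Sv·K = (m²·s⁻²) · K = m²·s⁻²·K.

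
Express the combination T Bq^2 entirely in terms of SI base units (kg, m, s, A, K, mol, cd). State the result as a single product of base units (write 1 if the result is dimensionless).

kg·s⁻⁴·A⁻¹

T = kg·s⁻²·A⁻¹.
Bq = s⁻¹.
So Bq² = s⁻².
Combining: T·Bq² = (kg·s⁻²·A⁻¹) · s⁻² = kg·s⁻⁴·A⁻¹.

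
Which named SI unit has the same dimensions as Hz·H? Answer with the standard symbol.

Hz = s⁻¹.
H = kg·m²·s⁻²·A⁻².
Combining: Hz·H = s⁻¹ · (kg·m²·s⁻²·A⁻²) = kg·m²·s⁻³·A⁻².
kg·m²·s⁻³·A⁻² is the base-SI form of the ohm.

Ω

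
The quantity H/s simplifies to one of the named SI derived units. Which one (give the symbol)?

H = Wb/A (inductance = flux per current),
    = kg·m²·s⁻²·A⁻².
Combining: H·s⁻¹ = (kg·m²·s⁻²·A⁻²) · s⁻¹ = kg·m²·s⁻³·A⁻².
kg·m²·s⁻³·A⁻² is the base-SI form of the ohm.

Ω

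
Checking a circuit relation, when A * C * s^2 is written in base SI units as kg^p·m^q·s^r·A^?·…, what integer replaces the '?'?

C = A·s = s·A (charge = current × time).
Combining: A·C·s² = A · (s·A) · s² = s³·A².
The exponent of A is 2.

2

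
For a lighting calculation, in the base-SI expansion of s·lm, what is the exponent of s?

lm = cd·sr = cd (luminous flux; sr is dimensionless).
Combining: s·lm = s · cd = s·cd.
The exponent of s is 1.

1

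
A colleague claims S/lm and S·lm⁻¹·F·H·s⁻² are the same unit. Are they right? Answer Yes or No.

Left side:
  S = 1/Ω (conductance is reciprocal resistance),
      = kg⁻¹·m⁻²·s³·A².
  lm = cd·sr = cd (luminous flux; sr is dimensionless).
  So lm⁻¹ = cd⁻¹.
  Combining: S·lm⁻¹ = (kg⁻¹·m⁻²·s³·A²) · cd⁻¹ = kg⁻¹·m⁻²·s³·A²·cd⁻¹.
Right side:
  S = kg⁻¹·m⁻²·s³·A².
  lm = cd.
  So lm⁻¹ = cd⁻¹.
  F = kg⁻¹·m⁻²·s⁴·A².
  H = kg·m²·s⁻²·A⁻².
  Combining: S·lm⁻¹·F·H·s⁻² = (kg⁻¹·m⁻²·s³·A²) · cd⁻¹ · (kg⁻¹·m⁻²·s⁴·A²) · (kg·m²·s⁻²·A⁻²) · s⁻² = kg⁻¹·m⁻²·s³·A²·cd⁻¹.
Both reduce to kg⁻¹·m⁻²·s³·A²·cd⁻¹.

Yes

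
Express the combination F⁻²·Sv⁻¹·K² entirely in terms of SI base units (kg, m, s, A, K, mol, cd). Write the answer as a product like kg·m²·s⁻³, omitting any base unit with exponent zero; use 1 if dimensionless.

kg²·m²·s⁻⁶·A⁻⁴·K²

F = C/V (capacitance = charge per voltage),
    = A·s/(kg·m²·s⁻³·A⁻¹) (substituting C and V),
    = kg⁻¹·m⁻²·s⁴·A².
So F⁻² = kg²·m⁴·s⁻⁸·A⁻⁴.
Sv = J/kg (equivalent dose = energy per mass),
    = m²·s⁻².
So Sv⁻¹ = m⁻²·s².
Combining: F⁻²·Sv⁻¹·K² = (kg²·m⁴·s⁻⁸·A⁻⁴) · (m⁻²·s²) · K² = kg²·m²·s⁻⁶·A⁻⁴·K².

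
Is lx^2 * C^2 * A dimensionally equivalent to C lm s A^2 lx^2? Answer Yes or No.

Left side:
  lx = lm/m² (illuminance = luminous flux per area),
      = m⁻²·cd.
  So lx² = m⁻⁴·cd².
  C = A·s = s·A (charge = current × time).
  So C² = s²·A².
  Combining: lx²·C²·A = (m⁻⁴·cd²) · (s²·A²) · A = m⁻⁴·s²·A³·cd².
Right side:
  C = A·s = s·A (charge = current × time).
  lm = cd·sr = cd (luminous flux; sr is dimensionless).
  lx = lm/m² (illuminance = luminous flux per area),
      = m⁻²·cd.
  So lx² = m⁻⁴·cd².
  Combining: C·lm·s·A²·lx² = (s·A) · cd · s · A² · (m⁻⁴·cd²) = m⁻⁴·s²·A³·cd³.
Left is m⁻⁴·s²·A³·cd²; right is m⁻⁴·s²·A³·cd³ — different.

No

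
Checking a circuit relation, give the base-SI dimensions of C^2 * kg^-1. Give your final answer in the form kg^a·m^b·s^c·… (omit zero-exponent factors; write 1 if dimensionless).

kg⁻¹·s²·A²

C = A·s = s·A (charge = current × time).
So C² = s²·A².
Combining: C²·kg⁻¹ = (s²·A²) · kg⁻¹ = kg⁻¹·s²·A².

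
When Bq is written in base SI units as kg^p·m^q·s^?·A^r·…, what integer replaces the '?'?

-1

Bq = s⁻¹.
The exponent of s is -1.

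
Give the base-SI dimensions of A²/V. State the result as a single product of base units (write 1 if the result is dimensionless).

kg⁻¹·m⁻²·s³·A³

V = kg·m²·s⁻³·A⁻¹.
So V⁻¹ = kg⁻¹·m⁻²·s³·A.
Combining: A²·V⁻¹ = A² · (kg⁻¹·m⁻²·s³·A) = kg⁻¹·m⁻²·s³·A³.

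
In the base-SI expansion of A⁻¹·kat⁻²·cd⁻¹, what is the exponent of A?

-1

kat = s⁻¹·mol.
So kat⁻² = s²·mol⁻².
Combining: A⁻¹·kat⁻²·cd⁻¹ = A⁻¹ · (s²·mol⁻²) · cd⁻¹ = s²·A⁻¹·mol⁻²·cd⁻¹.
The exponent of A is -1.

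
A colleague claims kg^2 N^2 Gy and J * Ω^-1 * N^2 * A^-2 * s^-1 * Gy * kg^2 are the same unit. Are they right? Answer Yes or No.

Left side:
  N = kg·m·s⁻².
  So N² = kg²·m²·s⁻⁴.
  Gy = m²·s⁻².
  Combining: kg²·N²·Gy = kg² · (kg²·m²·s⁻⁴) · (m²·s⁻²) = kg⁴·m⁴·s⁻⁶.
Right side:
  J = N·m (work = force × distance),
      = kg·m²·s⁻².
  Ω = V/A (resistance = voltage per current),
      = kg·m²·s⁻³·A⁻².
  So Ω⁻¹ = kg⁻¹·m⁻²·s³·A².
  N = kg·m/s² = kg·m·s⁻² (force = mass × acceleration).
  So N² = kg²·m²·s⁻⁴.
  Gy = J/kg (absorbed dose = energy per mass),
      = m²·s⁻².
  Combining: J·Ω⁻¹·N²·A⁻²·s⁻¹·Gy·kg² = (kg·m²·s⁻²) · (kg⁻¹·m⁻²·s³·A²) · (kg²·m²·s⁻⁴) · A⁻² · s⁻¹ · (m²·s⁻²) · kg² = kg⁴·m⁴·s⁻⁶.
Both reduce to kg⁴·m⁴·s⁻⁶.

Yes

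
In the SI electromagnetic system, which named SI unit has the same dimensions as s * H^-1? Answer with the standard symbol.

H = Wb/A (inductance = flux per current),
    = kg·m²·s⁻²·A⁻².
So H⁻¹ = kg⁻¹·m⁻²·s²·A².
Combining: s·H⁻¹ = s · (kg⁻¹·m⁻²·s²·A²) = kg⁻¹·m⁻²·s³·A².
kg⁻¹·m⁻²·s³·A² is the base-SI form of the siemens.

S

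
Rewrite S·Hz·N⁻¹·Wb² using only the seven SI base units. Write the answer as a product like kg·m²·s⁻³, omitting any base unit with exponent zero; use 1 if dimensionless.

m

S = 1/Ω (conductance is reciprocal resistance),
    = kg⁻¹·m⁻²·s³·A².
Hz = 1/s = s⁻¹ (frequency is cycles per second).
N = kg·m/s² = kg·m·s⁻² (force = mass × acceleration).
So N⁻¹ = kg⁻¹·m⁻¹·s².
Wb = V·s (flux: a volt is a weber per second),
    = kg·m²·s⁻²·A⁻¹.
So Wb² = kg²·m⁴·s⁻⁴·A⁻².
Combining: S·Hz·N⁻¹·Wb² = (kg⁻¹·m⁻²·s³·A²) · s⁻¹ · (kg⁻¹·m⁻¹·s²) · (kg²·m⁴·s⁻⁴·A⁻²) = m.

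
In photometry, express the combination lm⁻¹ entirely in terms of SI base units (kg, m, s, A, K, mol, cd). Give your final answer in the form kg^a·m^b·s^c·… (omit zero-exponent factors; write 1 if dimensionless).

lm = cd·sr = cd (luminous flux; sr is dimensionless).
So lm⁻¹ = cd⁻¹.

cd⁻¹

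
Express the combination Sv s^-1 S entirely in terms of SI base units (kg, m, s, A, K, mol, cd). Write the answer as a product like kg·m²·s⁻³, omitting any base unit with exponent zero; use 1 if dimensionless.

Sv = J/kg (equivalent dose = energy per mass),
    = m²·s⁻².
S = 1/Ω (conductance is reciprocal resistance),
    = kg⁻¹·m⁻²·s³·A².
Combining: Sv·s⁻¹·S = (m²·s⁻²) · s⁻¹ · (kg⁻¹·m⁻²·s³·A²) = kg⁻¹·A².

kg⁻¹·A²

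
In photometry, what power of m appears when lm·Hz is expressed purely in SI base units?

0

lm = cd·sr = cd (luminous flux; sr is dimensionless).
Hz = 1/s = s⁻¹ (frequency is cycles per second).
Combining: lm·Hz = cd · s⁻¹ = s⁻¹·cd.
The exponent of m is 0.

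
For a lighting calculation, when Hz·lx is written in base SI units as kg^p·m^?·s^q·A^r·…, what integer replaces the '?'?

-2

Hz = s⁻¹.
lx = m⁻²·cd.
Combining: Hz·lx = s⁻¹ · (m⁻²·cd) = m⁻²·s⁻¹·cd.
The exponent of m is -2.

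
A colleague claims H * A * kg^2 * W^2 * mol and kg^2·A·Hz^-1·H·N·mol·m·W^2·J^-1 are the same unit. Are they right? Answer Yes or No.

No

Left side:
  H = kg·m²·s⁻²·A⁻².
  W = kg·m²·s⁻³.
  So W² = kg²·m⁴·s⁻⁶.
  Combining: H·A·kg²·W²·mol = (kg·m²·s⁻²·A⁻²) · A · kg² · (kg²·m⁴·s⁻⁶) · mol = kg⁵·m⁶·s⁻⁸·A⁻¹·mol.
Right side:
  Hz = 1/s = s⁻¹ (frequency is cycles per second).
  So Hz⁻¹ = s.
  H = Wb/A (inductance = flux per current),
      = kg·m²·s⁻²·A⁻².
  N = kg·m/s² = kg·m·s⁻² (force = mass × acceleration).
  W = J/s (power = energy per time),
      = kg·m²·s⁻³.
  So W² = kg²·m⁴·s⁻⁶.
  J = N·m (work = force × distance),
      = kg·m²·s⁻².
  So J⁻¹ = kg⁻¹·m⁻²·s².
  Combining: kg²·A·Hz⁻¹·H·N·mol·m·W²·J⁻¹ = kg² · A · s · (kg·m²·s⁻²·A⁻²) · (kg·m·s⁻²) · mol · m · (kg²·m⁴·s⁻⁶) · (kg⁻¹·m⁻²·s²) = kg⁵·m⁶·s⁻⁷·A⁻¹·mol.
Left is kg⁵·m⁶·s⁻⁸·A⁻¹·mol; right is kg⁵·m⁶·s⁻⁷·A⁻¹·mol — different.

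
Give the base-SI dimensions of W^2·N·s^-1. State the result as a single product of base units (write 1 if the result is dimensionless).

W = kg·m²·s⁻³.
So W² = kg²·m⁴·s⁻⁶.
N = kg·m·s⁻².
Combining: W²·N·s⁻¹ = (kg²·m⁴·s⁻⁶) · (kg·m·s⁻²) · s⁻¹ = kg³·m⁵·s⁻⁹.

kg³·m⁵·s⁻⁹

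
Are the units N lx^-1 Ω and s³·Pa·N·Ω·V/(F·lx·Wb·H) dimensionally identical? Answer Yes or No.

No

Left side:
  N = kg·m·s⁻².
  lx = m⁻²·cd.
  So lx⁻¹ = m²·cd⁻¹.
  Ω = kg·m²·s⁻³·A⁻².
  Combining: N·lx⁻¹·Ω = (kg·m·s⁻²) · (m²·cd⁻¹) · (kg·m²·s⁻³·A⁻²) = kg²·m⁵·s⁻⁵·A⁻²·cd⁻¹.
Right side:
  F = C/V (capacitance = charge per voltage),
      = A·s/(kg·m²·s⁻³·A⁻¹) (substituting C and V),
      = kg⁻¹·m⁻²·s⁴·A².
  So F⁻¹ = kg·m²·s⁻⁴·A⁻².
  Pa = N/m² (pressure = force per area),
      = kg·m⁻¹·s⁻².
  N = kg·m/s² = kg·m·s⁻² (force = mass × acceleration).
  lx = lm/m² (illuminance = luminous flux per area),
      = m⁻²·cd.
  So lx⁻¹ = m²·cd⁻¹.
  Wb = V·s (flux: a volt is a weber per second),
      = kg·m²·s⁻²·A⁻¹.
  So Wb⁻¹ = kg⁻¹·m⁻²·s²·A.
  Ω = V/A (resistance = voltage per current),
      = kg·m²·s⁻³·A⁻².
  V = W/A (potential = power per current),
      = kg·m²·s⁻³·A⁻¹.
  H = Wb/A (inductance = flux per current),
      = kg·m²·s⁻²·A⁻².
  So H⁻¹ = kg⁻¹·m⁻²·s²·A².
  Combining: F⁻¹·s³·Pa·N·lx⁻¹·Wb⁻¹·Ω·V·H⁻¹ = (kg·m²·s⁻⁴·A⁻²) · s³ · (kg·m⁻¹·s⁻²) · (kg·m·s⁻²) · (m²·cd⁻¹) · (kg⁻¹·m⁻²·s²·A) · (kg·m²·s⁻³·A⁻²) · (kg·m²·s⁻³·A⁻¹) · (kg⁻¹·m⁻²·s²·A²) = kg³·m⁴·s⁻⁷·A⁻²·cd⁻¹.
Left is kg²·m⁵·s⁻⁵·A⁻²·cd⁻¹; right is kg³·m⁴·s⁻⁷·A⁻²·cd⁻¹ — different.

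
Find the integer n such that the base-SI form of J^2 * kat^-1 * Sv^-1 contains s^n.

J = N·m (work = force × distance),
    = kg·m²·s⁻².
So J² = kg²·m⁴·s⁻⁴.
kat = mol/s = s⁻¹·mol (catalytic activity).
So kat⁻¹ = s·mol⁻¹.
Sv = J/kg (equivalent dose = energy per mass),
    = m²·s⁻².
So Sv⁻¹ = m⁻²·s².
Combining: J²·kat⁻¹·Sv⁻¹ = (kg²·m⁴·s⁻⁴) · (s·mol⁻¹) · (m⁻²·s²) = kg²·m²·s⁻¹·mol⁻¹.
The exponent of s is -1.

-1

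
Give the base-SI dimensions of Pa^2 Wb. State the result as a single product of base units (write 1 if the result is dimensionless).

Pa = N/m² (pressure = force per area),
    = kg·m⁻¹·s⁻².
So Pa² = kg²·m⁻²·s⁻⁴.
Wb = V·s (flux: a volt is a weber per second),
    = kg·m²·s⁻²·A⁻¹.
Combining: Pa²·Wb = (kg²·m⁻²·s⁻⁴) · (kg·m²·s⁻²·A⁻¹) = kg³·s⁻⁶·A⁻¹.

kg³·s⁻⁶·A⁻¹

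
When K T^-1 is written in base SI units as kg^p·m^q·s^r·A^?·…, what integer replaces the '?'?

T = kg·s⁻²·A⁻¹.
So T⁻¹ = kg⁻¹·s²·A.
Combining: K·T⁻¹ = K · (kg⁻¹·s²·A) = kg⁻¹·s²·A·K.
The exponent of A is 1.

1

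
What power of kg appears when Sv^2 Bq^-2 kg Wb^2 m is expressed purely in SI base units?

3

Sv = m²·s⁻².
So Sv² = m⁴·s⁻⁴.
Bq = s⁻¹.
So Bq⁻² = s².
Wb = kg·m²·s⁻²·A⁻¹.
So Wb² = kg²·m⁴·s⁻⁴·A⁻².
Combining: Sv²·Bq⁻²·kg·Wb²·m = (m⁴·s⁻⁴) · s² · kg · (kg²·m⁴·s⁻⁴·A⁻²) · m = kg³·m⁹·s⁻⁶·A⁻².
The exponent of kg is 3.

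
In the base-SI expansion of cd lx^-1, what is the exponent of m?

lx = lm/m² (illuminance = luminous flux per area),
    = m⁻²·cd.
So lx⁻¹ = m²·cd⁻¹.
Combining: cd·lx⁻¹ = cd · (m²·cd⁻¹) = m².
The exponent of m is 2.

2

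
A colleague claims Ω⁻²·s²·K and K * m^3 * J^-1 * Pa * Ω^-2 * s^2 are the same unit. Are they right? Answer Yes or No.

Yes

Left side:
  Ω = V/A (resistance = voltage per current),
      = kg·m²·s⁻³·A⁻².
  So Ω⁻² = kg⁻²·m⁻⁴·s⁶·A⁴.
  Combining: Ω⁻²·s²·K = (kg⁻²·m⁻⁴·s⁶·A⁴) · s² · K = kg⁻²·m⁻⁴·s⁸·A⁴·K.
Right side:
  J = N·m (work = force × distance),
      = kg·m²·s⁻².
  So J⁻¹ = kg⁻¹·m⁻²·s².
  Pa = N/m² (pressure = force per area),
      = kg·m⁻¹·s⁻².
  Ω = V/A (resistance = voltage per current),
      = kg·m²·s⁻³·A⁻².
  So Ω⁻² = kg⁻²·m⁻⁴·s⁶·A⁴.
  Combining: K·m³·J⁻¹·Pa·Ω⁻²·s² = K · m³ · (kg⁻¹·m⁻²·s²) · (kg·m⁻¹·s⁻²) · (kg⁻²·m⁻⁴·s⁶·A⁴) · s² = kg⁻²·m⁻⁴·s⁸·A⁴·K.
Both reduce to kg⁻²·m⁻⁴·s⁸·A⁴·K.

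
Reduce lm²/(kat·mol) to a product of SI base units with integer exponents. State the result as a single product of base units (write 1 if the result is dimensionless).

s·mol⁻²·cd²

kat = mol/s = s⁻¹·mol (catalytic activity).
So kat⁻¹ = s·mol⁻¹.
lm = cd·sr = cd (luminous flux; sr is dimensionless).
So lm² = cd².
Combining: kat⁻¹·mol⁻¹·lm² = (s·mol⁻¹) · mol⁻¹ · cd² = s·mol⁻²·cd².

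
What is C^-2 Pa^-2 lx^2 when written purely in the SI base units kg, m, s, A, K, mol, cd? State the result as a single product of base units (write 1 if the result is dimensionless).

kg⁻²·m⁻²·s²·A⁻²·cd²

C = A·s = s·A (charge = current × time).
So C⁻² = s⁻²·A⁻².
Pa = N/m² (pressure = force per area),
    = kg·m⁻¹·s⁻².
So Pa⁻² = kg⁻²·m²·s⁴.
lx = lm/m² (illuminance = luminous flux per area),
    = m⁻²·cd.
So lx² = m⁻⁴·cd².
Combining: C⁻²·Pa⁻²·lx² = (s⁻²·A⁻²) · (kg⁻²·m²·s⁴) · (m⁻⁴·cd²) = kg⁻²·m⁻²·s²·A⁻²·cd².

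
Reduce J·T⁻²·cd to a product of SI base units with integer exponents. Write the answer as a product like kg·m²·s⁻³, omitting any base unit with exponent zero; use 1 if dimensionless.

J = N·m (work = force × distance),
    = kg·m²·s⁻².
T = Wb/m² (flux density = flux per area),
    = kg·s⁻²·A⁻¹.
So T⁻² = kg⁻²·s⁴·A².
Combining: J·T⁻²·cd = (kg·m²·s⁻²) · (kg⁻²·s⁴·A²) · cd = kg⁻¹·m²·s²·A²·cd.

kg⁻¹·m²·s²·A²·cd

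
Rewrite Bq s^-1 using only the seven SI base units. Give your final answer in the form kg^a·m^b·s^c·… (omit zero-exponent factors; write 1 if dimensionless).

Bq = 1/s = s⁻¹ (activity is decays per second).
Combining: Bq·s⁻¹ = s⁻¹ · s⁻¹ = s⁻².

s⁻²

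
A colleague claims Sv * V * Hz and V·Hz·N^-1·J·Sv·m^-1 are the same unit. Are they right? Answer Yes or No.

Yes

Left side:
  Sv = J/kg (equivalent dose = energy per mass),
      = m²·s⁻².
  V = W/A (potential = power per current),
      = kg·m²·s⁻³·A⁻¹.
  Hz = 1/s = s⁻¹ (frequency is cycles per second).
  Combining: Sv·V·Hz = (m²·s⁻²) · (kg·m²·s⁻³·A⁻¹) · s⁻¹ = kg·m⁴·s⁻⁶·A⁻¹.
Right side:
  V = kg·m²·s⁻³·A⁻¹.
  Hz = s⁻¹.
  N = kg·m·s⁻².
  So N⁻¹ = kg⁻¹·m⁻¹·s².
  J = kg·m²·s⁻².
  Sv = m²·s⁻².
  Combining: V·Hz·N⁻¹·J·Sv·m⁻¹ = (kg·m²·s⁻³·A⁻¹) · s⁻¹ · (kg⁻¹·m⁻¹·s²) · (kg·m²·s⁻²) · (m²·s⁻²) · m⁻¹ = kg·m⁴·s⁻⁶·A⁻¹.
Both reduce to kg·m⁴·s⁻⁶·A⁻¹.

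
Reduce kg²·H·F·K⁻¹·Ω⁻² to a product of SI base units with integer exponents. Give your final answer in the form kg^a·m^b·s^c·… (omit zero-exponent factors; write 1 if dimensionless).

H = kg·m²·s⁻²·A⁻².
F = kg⁻¹·m⁻²·s⁴·A².
Ω = kg·m²·s⁻³·A⁻².
So Ω⁻² = kg⁻²·m⁻⁴·s⁶·A⁴.
Combining: kg²·H·F·K⁻¹·Ω⁻² = kg² · (kg·m²·s⁻²·A⁻²) · (kg⁻¹·m⁻²·s⁴·A²) · K⁻¹ · (kg⁻²·m⁻⁴·s⁶·A⁴) = m⁻⁴·s⁸·A⁴·K⁻¹.

m⁻⁴·s⁸·A⁴·K⁻¹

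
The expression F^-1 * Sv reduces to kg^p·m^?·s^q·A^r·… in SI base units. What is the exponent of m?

4

F = C/V (capacitance = charge per voltage),
    = A·s/(kg·m²·s⁻³·A⁻¹) (substituting C and V),
    = kg⁻¹·m⁻²·s⁴·A².
So F⁻¹ = kg·m²·s⁻⁴·A⁻².
Sv = J/kg (equivalent dose = energy per mass),
    = m²·s⁻².
Combining: F⁻¹·Sv = (kg·m²·s⁻⁴·A⁻²) · (m²·s⁻²) = kg·m⁴·s⁻⁶·A⁻².
The exponent of m is 4.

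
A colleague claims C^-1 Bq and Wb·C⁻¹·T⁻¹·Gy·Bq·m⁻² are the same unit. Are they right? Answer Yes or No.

No

Left side:
  C = A·s = s·A (charge = current × time).
  So C⁻¹ = s⁻¹·A⁻¹.
  Bq = 1/s = s⁻¹ (activity is decays per second).
  Combining: C⁻¹·Bq = (s⁻¹·A⁻¹) · s⁻¹ = s⁻²·A⁻¹.
Right side:
  Wb = kg·m²·s⁻²·A⁻¹.
  C = s·A.
  So C⁻¹ = s⁻¹·A⁻¹.
  T = kg·s⁻²·A⁻¹.
  So T⁻¹ = kg⁻¹·s²·A.
  Gy = m²·s⁻².
  Bq = s⁻¹.
  Combining: Wb·C⁻¹·T⁻¹·Gy·Bq·m⁻² = (kg·m²·s⁻²·A⁻¹) · (s⁻¹·A⁻¹) · (kg⁻¹·s²·A) · (m²·s⁻²) · s⁻¹ · m⁻² = m²·s⁻⁴·A⁻¹.
Left is s⁻²·A⁻¹; right is m²·s⁻⁴·A⁻¹ — different.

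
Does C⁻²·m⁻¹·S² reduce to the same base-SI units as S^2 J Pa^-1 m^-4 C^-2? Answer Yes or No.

Left side:
  C = A·s = s·A (charge = current × time).
  So C⁻² = s⁻²·A⁻².
  S = 1/Ω (conductance is reciprocal resistance),
      = kg⁻¹·m⁻²·s³·A².
  So S² = kg⁻²·m⁻⁴·s⁶·A⁴.
  Combining: C⁻²·m⁻¹·S² = (s⁻²·A⁻²) · m⁻¹ · (kg⁻²·m⁻⁴·s⁶·A⁴) = kg⁻²·m⁻⁵·s⁴·A².
Right side:
  S = kg⁻¹·m⁻²·s³·A².
  So S² = kg⁻²·m⁻⁴·s⁶·A⁴.
  J = kg·m²·s⁻².
  Pa = kg·m⁻¹·s⁻².
  So Pa⁻¹ = kg⁻¹·m·s².
  C = s·A.
  So C⁻² = s⁻²·A⁻².
  Combining: S²·J·Pa⁻¹·m⁻⁴·C⁻² = (kg⁻²·m⁻⁴·s⁶·A⁴) · (kg·m²·s⁻²) · (kg⁻¹·m·s²) · m⁻⁴ · (s⁻²·A⁻²) = kg⁻²·m⁻⁵·s⁴·A².
Both reduce to kg⁻²·m⁻⁵·s⁴·A².

Yes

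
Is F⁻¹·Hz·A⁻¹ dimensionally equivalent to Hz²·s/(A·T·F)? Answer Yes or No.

No

Left side:
  F = C/V (capacitance = charge per voltage),
      = A·s/(kg·m²·s⁻³·A⁻¹) (substituting C and V),
      = kg⁻¹·m⁻²·s⁴·A².
  So F⁻¹ = kg·m²·s⁻⁴·A⁻².
  Hz = 1/s = s⁻¹ (frequency is cycles per second).
  Combining: F⁻¹·Hz·A⁻¹ = (kg·m²·s⁻⁴·A⁻²) · s⁻¹ · A⁻¹ = kg·m²·s⁻⁵·A⁻³.
Right side:
  Hz = s⁻¹.
  So Hz² = s⁻².
  T = kg·s⁻²·A⁻¹.
  So T⁻¹ = kg⁻¹·s²·A.
  F = kg⁻¹·m⁻²·s⁴·A².
  So F⁻¹ = kg·m²·s⁻⁴·A⁻².
  Combining: Hz²·A⁻¹·T⁻¹·F⁻¹·s = s⁻² · A⁻¹ · (kg⁻¹·s²·A) · (kg·m²·s⁻⁴·A⁻²) · s = m²·s⁻³·A⁻².
Left is kg·m²·s⁻⁵·A⁻³; right is m²·s⁻³·A⁻² — different.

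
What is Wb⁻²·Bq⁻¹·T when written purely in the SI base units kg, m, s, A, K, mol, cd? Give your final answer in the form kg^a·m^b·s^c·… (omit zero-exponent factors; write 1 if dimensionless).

Wb = V·s (flux: a volt is a weber per second),
    = kg·m²·s⁻²·A⁻¹.
So Wb⁻² = kg⁻²·m⁻⁴·s⁴·A².
Bq = 1/s = s⁻¹ (activity is decays per second).
So Bq⁻¹ = s.
T = Wb/m² (flux density = flux per area),
    = kg·s⁻²·A⁻¹.
Combining: Wb⁻²·Bq⁻¹·T = (kg⁻²·m⁻⁴·s⁴·A²) · s · (kg·s⁻²·A⁻¹) = kg⁻¹·m⁻⁴·s³·A.

kg⁻¹·m⁻⁴·s³·A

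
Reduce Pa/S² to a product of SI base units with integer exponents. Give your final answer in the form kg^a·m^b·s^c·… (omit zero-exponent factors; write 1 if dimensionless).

kg³·m³·s⁻⁸·A⁻⁴

S = kg⁻¹·m⁻²·s³·A².
So S⁻² = kg²·m⁴·s⁻⁶·A⁻⁴.
Pa = kg·m⁻¹·s⁻².
Combining: S⁻²·Pa = (kg²·m⁴·s⁻⁶·A⁻⁴) · (kg·m⁻¹·s⁻²) = kg³·m³·s⁻⁸·A⁻⁴.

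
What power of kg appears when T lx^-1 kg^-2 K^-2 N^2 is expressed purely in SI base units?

1

T = Wb/m² (flux density = flux per area),
    = kg·s⁻²·A⁻¹.
lx = lm/m² (illuminance = luminous flux per area),
    = m⁻²·cd.
So lx⁻¹ = m²·cd⁻¹.
N = kg·m/s² = kg·m·s⁻² (force = mass × acceleration).
So N² = kg²·m²·s⁻⁴.
Combining: T·lx⁻¹·kg⁻²·K⁻²·N² = (kg·s⁻²·A⁻¹) · (m²·cd⁻¹) · kg⁻² · K⁻² · (kg²·m²·s⁻⁴) = kg·m⁴·s⁻⁶·A⁻¹·K⁻²·cd⁻¹.
The exponent of kg is 1.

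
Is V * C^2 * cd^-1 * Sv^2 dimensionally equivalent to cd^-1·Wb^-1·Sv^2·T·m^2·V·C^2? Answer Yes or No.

Yes

Left side:
  V = W/A (potential = power per current),
      = kg·m²·s⁻³·A⁻¹.
  C = A·s = s·A (charge = current × time).
  So C² = s²·A².
  Sv = J/kg (equivalent dose = energy per mass),
      = m²·s⁻².
  So Sv² = m⁴·s⁻⁴.
  Combining: V·C²·cd⁻¹·Sv² = (kg·m²·s⁻³·A⁻¹) · (s²·A²) · cd⁻¹ · (m⁴·s⁻⁴) = kg·m⁶·s⁻⁵·A·cd⁻¹.
Right side:
  Wb = kg·m²·s⁻²·A⁻¹.
  So Wb⁻¹ = kg⁻¹·m⁻²·s²·A.
  Sv = m²·s⁻².
  So Sv² = m⁴·s⁻⁴.
  T = kg·s⁻²·A⁻¹.
  V = kg·m²·s⁻³·A⁻¹.
  C = s·A.
  So C² = s²·A².
  Combining: cd⁻¹·Wb⁻¹·Sv²·T·m²·V·C² = cd⁻¹ · (kg⁻¹·m⁻²·s²·A) · (m⁴·s⁻⁴) · (kg·s⁻²·A⁻¹) · m² · (kg·m²·s⁻³·A⁻¹) · (s²·A²) = kg·m⁶·s⁻⁵·A·cd⁻¹.
Both reduce to kg·m⁶·s⁻⁵·A·cd⁻¹.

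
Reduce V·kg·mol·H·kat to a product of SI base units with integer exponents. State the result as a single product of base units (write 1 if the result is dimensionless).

kg³·m⁴·s⁻⁶·A⁻³·mol²

V = W/A (potential = power per current),
    = kg·m²·s⁻³·A⁻¹.
H = Wb/A (inductance = flux per current),
    = kg·m²·s⁻²·A⁻².
kat = mol/s = s⁻¹·mol (catalytic activity).
Combining: V·kg·mol·H·kat = (kg·m²·s⁻³·A⁻¹) · kg · mol · (kg·m²·s⁻²·A⁻²) · (s⁻¹·mol) = kg³·m⁴·s⁻⁶·A⁻³·mol².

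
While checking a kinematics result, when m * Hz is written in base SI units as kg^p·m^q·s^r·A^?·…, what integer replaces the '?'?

Hz = s⁻¹.
Combining: m·Hz = m · s⁻¹ = m·s⁻¹.
The exponent of A is 0.

0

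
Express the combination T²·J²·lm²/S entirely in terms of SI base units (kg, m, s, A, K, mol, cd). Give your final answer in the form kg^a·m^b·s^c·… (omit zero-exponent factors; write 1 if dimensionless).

T = Wb/m² (flux density = flux per area),
    = kg·s⁻²·A⁻¹.
So T² = kg²·s⁻⁴·A⁻².
J = N·m (work = force × distance),
    = kg·m²·s⁻².
So J² = kg²·m⁴·s⁻⁴.
lm = cd·sr = cd (luminous flux; sr is dimensionless).
So lm² = cd².
S = 1/Ω (conductance is reciprocal resistance),
    = kg⁻¹·m⁻²·s³·A².
So S⁻¹ = kg·m²·s⁻³·A⁻².
Combining: T²·J²·lm²·S⁻¹ = (kg²·s⁻⁴·A⁻²) · (kg²·m⁴·s⁻⁴) · cd² · (kg·m²·s⁻³·A⁻²) = kg⁵·m⁶·s⁻¹¹·A⁻⁴·cd².

kg⁵·m⁶·s⁻¹¹·A⁻⁴·cd²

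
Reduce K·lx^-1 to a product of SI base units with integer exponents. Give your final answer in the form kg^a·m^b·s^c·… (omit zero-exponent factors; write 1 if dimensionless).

m²·K·cd⁻¹

lx = m⁻²·cd.
So lx⁻¹ = m²·cd⁻¹.
Combining: K·lx⁻¹ = K · (m²·cd⁻¹) = m²·K·cd⁻¹.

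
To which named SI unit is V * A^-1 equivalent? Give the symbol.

V = kg·m²·s⁻³·A⁻¹.
Combining: V·A⁻¹ = (kg·m²·s⁻³·A⁻¹) · A⁻¹ = kg·m²·s⁻³·A⁻².
kg·m²·s⁻³·A⁻² is the base-SI form of the ohm.

Ω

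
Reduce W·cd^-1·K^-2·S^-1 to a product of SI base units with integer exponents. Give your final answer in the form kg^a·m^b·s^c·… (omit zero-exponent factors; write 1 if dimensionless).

kg²·m⁴·s⁻⁶·A⁻²·K⁻²·cd⁻¹

W = J/s (power = energy per time),
    = kg·m²·s⁻³.
S = 1/Ω (conductance is reciprocal resistance),
    = kg⁻¹·m⁻²·s³·A².
So S⁻¹ = kg·m²·s⁻³·A⁻².
Combining: W·cd⁻¹·K⁻²·S⁻¹ = (kg·m²·s⁻³) · cd⁻¹ · K⁻² · (kg·m²·s⁻³·A⁻²) = kg²·m⁴·s⁻⁶·A⁻²·K⁻²·cd⁻¹.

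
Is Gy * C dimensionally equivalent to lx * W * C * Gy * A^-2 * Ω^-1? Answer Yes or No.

No

Left side:
  Gy = m²·s⁻².
  C = s·A.
  Combining: Gy·C = (m²·s⁻²) · (s·A) = m²·s⁻¹·A.
Right side:
  lx = lm/m² (illuminance = luminous flux per area),
      = m⁻²·cd.
  W = J/s (power = energy per time),
      = kg·m²·s⁻³.
  C = A·s = s·A (charge = current × time).
  Gy = J/kg (absorbed dose = energy per mass),
      = m²·s⁻².
  Ω = V/A (resistance = voltage per current),
      = kg·m²·s⁻³·A⁻².
  So Ω⁻¹ = kg⁻¹·m⁻²·s³·A².
  Combining: lx·W·C·Gy·A⁻²·Ω⁻¹ = (m⁻²·cd) · (kg·m²·s⁻³) · (s·A) · (m²·s⁻²) · A⁻² · (kg⁻¹·m⁻²·s³·A²) = s⁻¹·A·cd.
Left is m²·s⁻¹·A; right is s⁻¹·A·cd — different.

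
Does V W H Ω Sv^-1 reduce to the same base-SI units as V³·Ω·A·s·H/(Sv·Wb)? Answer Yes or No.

Left side:
  V = W/A (potential = power per current),
      = kg·m²·s⁻³·A⁻¹.
  W = J/s (power = energy per time),
      = kg·m²·s⁻³.
  H = Wb/A (inductance = flux per current),
      = kg·m²·s⁻²·A⁻².
  Ω = V/A (resistance = voltage per current),
      = kg·m²·s⁻³·A⁻².
  Sv = J/kg (equivalent dose = energy per mass),
      = m²·s⁻².
  So Sv⁻¹ = m⁻²·s².
  Combining: V·W·H·Ω·Sv⁻¹ = (kg·m²·s⁻³·A⁻¹) · (kg·m²·s⁻³) · (kg·m²·s⁻²·A⁻²) · (kg·m²·s⁻³·A⁻²) · (m⁻²·s²) = kg⁴·m⁶·s⁻⁹·A⁻⁵.
Right side:
  V = kg·m²·s⁻³·A⁻¹.
  So V³ = kg³·m⁶·s⁻⁹·A⁻³.
  Ω = kg·m²·s⁻³·A⁻².
  Sv = m²·s⁻².
  So Sv⁻¹ = m⁻²·s².
  Wb = kg·m²·s⁻²·A⁻¹.
  So Wb⁻¹ = kg⁻¹·m⁻²·s²·A.
  H = kg·m²·s⁻²·A⁻².
  Combining: V³·Ω·A·Sv⁻¹·Wb⁻¹·s·H = (kg³·m⁶·s⁻⁹·A⁻³) · (kg·m²·s⁻³·A⁻²) · A · (m⁻²·s²) · (kg⁻¹·m⁻²·s²·A) · s · (kg·m²·s⁻²·A⁻²) = kg⁴·m⁶·s⁻⁹·A⁻⁵.
Both reduce to kg⁴·m⁶·s⁻⁹·A⁻⁵.

Yes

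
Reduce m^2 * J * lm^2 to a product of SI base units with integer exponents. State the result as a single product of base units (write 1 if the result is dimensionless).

kg·m⁴·s⁻²·cd²

J = N·m (work = force × distance),
    = kg·m²·s⁻².
lm = cd·sr = cd (luminous flux; sr is dimensionless).
So lm² = cd².
Combining: m²·J·lm² = m² · (kg·m²·s⁻²) · cd² = kg·m⁴·s⁻²·cd².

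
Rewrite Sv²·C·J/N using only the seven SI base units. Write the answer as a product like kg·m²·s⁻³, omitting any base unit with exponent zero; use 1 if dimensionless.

Sv = m²·s⁻².
So Sv² = m⁴·s⁻⁴.
C = s·A.
J = kg·m²·s⁻².
N = kg·m·s⁻².
So N⁻¹ = kg⁻¹·m⁻¹·s².
Combining: Sv²·C·J·N⁻¹ = (m⁴·s⁻⁴) · (s·A) · (kg·m²·s⁻²) · (kg⁻¹·m⁻¹·s²) = m⁵·s⁻³·A.

m⁵·s⁻³·A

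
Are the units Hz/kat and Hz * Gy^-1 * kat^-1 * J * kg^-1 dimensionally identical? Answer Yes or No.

Yes

Left side:
  Hz = 1/s = s⁻¹ (frequency is cycles per second).
  kat = mol/s = s⁻¹·mol (catalytic activity).
  So kat⁻¹ = s·mol⁻¹.
  Combining: Hz·kat⁻¹ = s⁻¹ · (s·mol⁻¹) = mol⁻¹.
Right side:
  Hz = s⁻¹.
  Gy = m²·s⁻².
  So Gy⁻¹ = m⁻²·s².
  kat = s⁻¹·mol.
  So kat⁻¹ = s·mol⁻¹.
  J = kg·m²·s⁻².
  Combining: Hz·Gy⁻¹·kat⁻¹·J·kg⁻¹ = s⁻¹ · (m⁻²·s²) · (s·mol⁻¹) · (kg·m²·s⁻²) · kg⁻¹ = mol⁻¹.
Both reduce to mol⁻¹.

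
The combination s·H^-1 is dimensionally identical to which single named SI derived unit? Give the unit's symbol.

S

H = Wb/A (inductance = flux per current),
    = kg·m²·s⁻²·A⁻².
So H⁻¹ = kg⁻¹·m⁻²·s²·A².
Combining: s·H⁻¹ = s · (kg⁻¹·m⁻²·s²·A²) = kg⁻¹·m⁻²·s³·A².
kg⁻¹·m⁻²·s³·A² is the base-SI form of the siemens.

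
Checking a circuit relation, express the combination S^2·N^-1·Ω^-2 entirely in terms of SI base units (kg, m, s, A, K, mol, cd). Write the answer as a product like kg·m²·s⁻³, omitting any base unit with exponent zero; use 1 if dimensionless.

S = kg⁻¹·m⁻²·s³·A².
So S² = kg⁻²·m⁻⁴·s⁶·A⁴.
N = kg·m·s⁻².
So N⁻¹ = kg⁻¹·m⁻¹·s².
Ω = kg·m²·s⁻³·A⁻².
So Ω⁻² = kg⁻²·m⁻⁴·s⁶·A⁴.
Combining: S²·N⁻¹·Ω⁻² = (kg⁻²·m⁻⁴·s⁶·A⁴) · (kg⁻¹·m⁻¹·s²) · (kg⁻²·m⁻⁴·s⁶·A⁴) = kg⁻⁵·m⁻⁹·s¹⁴·A⁸.

kg⁻⁵·m⁻⁹·s¹⁴·A⁸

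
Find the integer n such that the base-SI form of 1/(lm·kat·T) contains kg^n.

lm = cd.
So lm⁻¹ = cd⁻¹.
kat = s⁻¹·mol.
So kat⁻¹ = s·mol⁻¹.
T = kg·s⁻²·A⁻¹.
So T⁻¹ = kg⁻¹·s²·A.
Combining: lm⁻¹·kat⁻¹·T⁻¹ = cd⁻¹ · (s·mol⁻¹) · (kg⁻¹·s²·A) = kg⁻¹·s³·A·mol⁻¹·cd⁻¹.
The exponent of kg is -1.

-1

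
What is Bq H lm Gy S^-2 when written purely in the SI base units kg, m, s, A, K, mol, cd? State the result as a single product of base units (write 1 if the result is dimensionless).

kg³·m⁸·s⁻¹¹·A⁻⁶·cd

Bq = s⁻¹.
H = kg·m²·s⁻²·A⁻².
lm = cd.
Gy = m²·s⁻².
S = kg⁻¹·m⁻²·s³·A².
So S⁻² = kg²·m⁴·s⁻⁶·A⁻⁴.
Combining: Bq·H·lm·Gy·S⁻² = s⁻¹ · (kg·m²·s⁻²·A⁻²) · cd · (m²·s⁻²) · (kg²·m⁴·s⁻⁶·A⁻⁴) = kg³·m⁸·s⁻¹¹·A⁻⁶·cd.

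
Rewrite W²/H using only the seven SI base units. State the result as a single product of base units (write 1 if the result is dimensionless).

H = Wb/A (inductance = flux per current),
    = kg·m²·s⁻²·A⁻².
So H⁻¹ = kg⁻¹·m⁻²·s²·A².
W = J/s (power = energy per time),
    = kg·m²·s⁻³.
So W² = kg²·m⁴·s⁻⁶.
Combining: H⁻¹·W² = (kg⁻¹·m⁻²·s²·A²) · (kg²·m⁴·s⁻⁶) = kg·m²·s⁻⁴·A².

kg·m²·s⁻⁴·A²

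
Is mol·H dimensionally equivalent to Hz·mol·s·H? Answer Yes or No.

Left side:
  H = Wb/A (inductance = flux per current),
      = kg·m²·s⁻²·A⁻².
  Combining: mol·H = mol · (kg·m²·s⁻²·A⁻²) = kg·m²·s⁻²·A⁻²·mol.
Right side:
  Hz = s⁻¹.
  H = kg·m²·s⁻²·A⁻².
  Combining: Hz·mol·s·H = s⁻¹ · mol · s · (kg·m²·s⁻²·A⁻²) = kg·m²·s⁻²·A⁻²·mol.
Both reduce to kg·m²·s⁻²·A⁻²·mol.

Yes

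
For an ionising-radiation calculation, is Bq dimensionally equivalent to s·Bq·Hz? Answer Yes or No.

Yes

Left side:
  Bq = 1/s = s⁻¹ (activity is decays per second).
Right side:
  Bq = 1/s = s⁻¹ (activity is decays per second).
  Hz = 1/s = s⁻¹ (frequency is cycles per second).
  Combining: s·Bq·Hz = s · s⁻¹ · s⁻¹ = s⁻¹.
Both reduce to s⁻¹.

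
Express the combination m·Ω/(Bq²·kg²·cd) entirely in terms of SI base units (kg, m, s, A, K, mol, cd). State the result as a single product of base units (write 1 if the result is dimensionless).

kg⁻¹·m³·s⁻¹·A⁻²·cd⁻¹

Ω = V/A (resistance = voltage per current),
    = kg·m²·s⁻³·A⁻².
Bq = 1/s = s⁻¹ (activity is decays per second).
So Bq⁻² = s².
Combining: m·Ω·Bq⁻²·kg⁻²·cd⁻¹ = m · (kg·m²·s⁻³·A⁻²) · s² · kg⁻² · cd⁻¹ = kg⁻¹·m³·s⁻¹·A⁻²·cd⁻¹.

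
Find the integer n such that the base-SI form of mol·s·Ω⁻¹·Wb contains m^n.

0

Ω = kg·m²·s⁻³·A⁻².
So Ω⁻¹ = kg⁻¹·m⁻²·s³·A².
Wb = kg·m²·s⁻²·A⁻¹.
Combining: mol·s·Ω⁻¹·Wb = mol · s · (kg⁻¹·m⁻²·s³·A²) · (kg·m²·s⁻²·A⁻¹) = s²·A·mol.
The exponent of m is 0.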